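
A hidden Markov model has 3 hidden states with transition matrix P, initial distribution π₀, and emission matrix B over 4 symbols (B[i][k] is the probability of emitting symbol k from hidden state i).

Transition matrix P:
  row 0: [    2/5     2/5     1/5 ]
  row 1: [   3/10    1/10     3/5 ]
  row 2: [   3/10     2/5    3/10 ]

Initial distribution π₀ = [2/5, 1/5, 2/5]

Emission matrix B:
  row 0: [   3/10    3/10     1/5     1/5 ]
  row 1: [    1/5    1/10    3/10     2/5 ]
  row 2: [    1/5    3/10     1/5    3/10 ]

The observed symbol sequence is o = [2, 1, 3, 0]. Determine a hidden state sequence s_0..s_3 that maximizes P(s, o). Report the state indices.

t=0: δ = [8.000e-02, 6.000e-02, 8.000e-02]  (obs o_0=2)
t=1: δ = [9.600e-03, 3.200e-03, 1.080e-02]  ψ = [0, 0, 1]  (obs o_1=1)
t=2: δ = [7.680e-04, 1.728e-03, 9.720e-04]  ψ = [0, 2, 2]  (obs o_2=3)
t=3: δ = [1.555e-04, 7.776e-05, 2.074e-04]  ψ = [1, 2, 1]  (obs o_3=0)
backtrack: best end state = 2; path = [1, 2, 1, 2]

path = [1, 2, 1, 2]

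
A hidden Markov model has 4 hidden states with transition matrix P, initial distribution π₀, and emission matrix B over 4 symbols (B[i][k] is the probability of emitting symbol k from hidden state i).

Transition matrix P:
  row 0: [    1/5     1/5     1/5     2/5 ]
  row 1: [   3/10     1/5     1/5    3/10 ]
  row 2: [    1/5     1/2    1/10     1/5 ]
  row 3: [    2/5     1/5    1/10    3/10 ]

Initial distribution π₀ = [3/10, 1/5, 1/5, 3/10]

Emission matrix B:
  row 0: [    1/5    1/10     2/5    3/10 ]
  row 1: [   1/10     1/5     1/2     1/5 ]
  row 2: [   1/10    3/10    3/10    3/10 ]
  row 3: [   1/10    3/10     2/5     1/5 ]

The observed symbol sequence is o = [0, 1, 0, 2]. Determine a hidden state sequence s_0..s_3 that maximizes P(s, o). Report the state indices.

t=0: δ = [6.000e-02, 2.000e-02, 2.000e-02, 3.000e-02]  (obs o_0=0)
t=1: δ = [1.200e-03, 2.400e-03, 3.600e-03, 7.200e-03]  ψ = [0, 0, 0, 0]  (obs o_1=1)
t=2: δ = [5.760e-04, 1.800e-04, 7.200e-05, 2.160e-04]  ψ = [3, 2, 3, 3]  (obs o_2=0)
t=3: δ = [4.608e-05, 5.760e-05, 3.456e-05, 9.216e-05]  ψ = [0, 0, 0, 0]  (obs o_3=2)
backtrack: best end state = 3; path = [0, 3, 0, 3]

path = [0, 3, 0, 3]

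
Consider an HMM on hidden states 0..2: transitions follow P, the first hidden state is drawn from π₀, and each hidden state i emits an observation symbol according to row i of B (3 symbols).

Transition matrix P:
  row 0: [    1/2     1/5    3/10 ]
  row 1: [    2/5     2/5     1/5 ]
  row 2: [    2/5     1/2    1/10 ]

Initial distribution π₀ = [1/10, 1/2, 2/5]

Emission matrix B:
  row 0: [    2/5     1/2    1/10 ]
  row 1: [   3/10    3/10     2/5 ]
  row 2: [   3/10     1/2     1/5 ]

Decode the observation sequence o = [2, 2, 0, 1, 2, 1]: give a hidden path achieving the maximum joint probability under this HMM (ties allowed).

path = [1, 1, 0, 2, 1, 0]

t=0: δ = [1.000e-02, 2.000e-01, 8.000e-02]  (obs o_0=2)
t=1: δ = [8.000e-03, 3.200e-02, 8.000e-03]  ψ = [1, 1, 1]  (obs o_1=2)
t=2: δ = [5.120e-03, 3.840e-03, 1.920e-03]  ψ = [1, 1, 1]  (obs o_2=0)
t=3: δ = [1.280e-03, 4.608e-04, 7.680e-04]  ψ = [0, 1, 0]  (obs o_3=1)
t=4: δ = [6.400e-05, 1.536e-04, 7.680e-05]  ψ = [0, 2, 0]  (obs o_4=2)
t=5: δ = [3.072e-05, 1.843e-05, 1.536e-05]  ψ = [1, 1, 1]  (obs o_5=1)
backtrack: best end state = 0; path = [1, 1, 0, 2, 1, 0]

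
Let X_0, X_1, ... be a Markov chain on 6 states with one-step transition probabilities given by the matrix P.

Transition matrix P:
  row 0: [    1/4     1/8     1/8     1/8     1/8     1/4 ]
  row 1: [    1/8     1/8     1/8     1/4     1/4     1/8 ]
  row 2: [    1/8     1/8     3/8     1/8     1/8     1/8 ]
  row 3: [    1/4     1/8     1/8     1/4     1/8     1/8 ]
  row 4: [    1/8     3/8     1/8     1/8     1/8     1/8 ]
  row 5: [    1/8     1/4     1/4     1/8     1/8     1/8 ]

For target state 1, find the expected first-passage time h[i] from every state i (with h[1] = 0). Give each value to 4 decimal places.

h = [5.6307, 0.0000, 5.7331, 5.7185, 4.2998, 5.0165]

First-step conditioning: h[1] = 0; for i ≠ 1, h[i] = 1 + Σ_k P[i][k]·h[k].
  h[0] = 1 + 1/4·h[0] + 1/8·h[2] + 1/8·h[3] + 1/8·h[4] + 1/4·h[5]
  h[2] = 1 + 1/8·h[0] + 3/8·h[2] + 1/8·h[3] + 1/8·h[4] + 1/8·h[5]
  h[3] = 1 + 1/4·h[0] + 1/8·h[2] + 1/4·h[3] + 1/8·h[4] + 1/8·h[5]
  h[4] = 1 + 1/8·h[0] + 1/8·h[2] + 1/8·h[3] + 1/8·h[4] + 1/8·h[5]
  h[5] = 1 + 1/8·h[0] + 1/4·h[2] + 1/8·h[3] + 1/8·h[4] + 1/8·h[5]
Solving the 5×5 linear system over states ≠ 1 gives exactly h = [3080/547, 0, 3136/547, 3128/547, 2352/547, 2744/547] (h[1] = 0 is the target).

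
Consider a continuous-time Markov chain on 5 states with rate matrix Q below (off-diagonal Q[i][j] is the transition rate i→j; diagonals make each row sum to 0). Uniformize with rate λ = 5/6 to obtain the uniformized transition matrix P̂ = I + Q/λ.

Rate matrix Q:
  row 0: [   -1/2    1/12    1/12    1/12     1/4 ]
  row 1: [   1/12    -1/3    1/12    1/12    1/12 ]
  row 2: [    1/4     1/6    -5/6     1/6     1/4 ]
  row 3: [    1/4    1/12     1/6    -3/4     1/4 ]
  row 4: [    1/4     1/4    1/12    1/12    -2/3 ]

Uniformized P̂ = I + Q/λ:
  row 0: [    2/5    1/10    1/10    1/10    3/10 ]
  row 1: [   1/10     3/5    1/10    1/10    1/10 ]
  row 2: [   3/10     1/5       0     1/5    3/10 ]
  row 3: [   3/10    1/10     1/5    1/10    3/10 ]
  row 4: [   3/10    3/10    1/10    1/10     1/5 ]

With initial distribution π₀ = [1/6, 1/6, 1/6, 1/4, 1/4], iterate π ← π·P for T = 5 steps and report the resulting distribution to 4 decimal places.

π = [0.2662, 0.3052, 0.1009, 0.1101, 0.2176]

t=0: π = [0.1667, 0.1667, 0.1667, 0.2500, 0.2500]
t=1: π = [0.2833, 0.2500, 0.1083, 0.1167, 0.2417]
t=2: π = [0.2783, 0.2842, 0.1008, 0.1108, 0.2258]
t=3: π = [0.2710, 0.2973, 0.1010, 0.1101, 0.2206]
t=4: π = [0.2676, 0.3029, 0.1009, 0.1101, 0.2185]
t=5: π = [0.2662, 0.3052, 0.1009, 0.1101, 0.2176]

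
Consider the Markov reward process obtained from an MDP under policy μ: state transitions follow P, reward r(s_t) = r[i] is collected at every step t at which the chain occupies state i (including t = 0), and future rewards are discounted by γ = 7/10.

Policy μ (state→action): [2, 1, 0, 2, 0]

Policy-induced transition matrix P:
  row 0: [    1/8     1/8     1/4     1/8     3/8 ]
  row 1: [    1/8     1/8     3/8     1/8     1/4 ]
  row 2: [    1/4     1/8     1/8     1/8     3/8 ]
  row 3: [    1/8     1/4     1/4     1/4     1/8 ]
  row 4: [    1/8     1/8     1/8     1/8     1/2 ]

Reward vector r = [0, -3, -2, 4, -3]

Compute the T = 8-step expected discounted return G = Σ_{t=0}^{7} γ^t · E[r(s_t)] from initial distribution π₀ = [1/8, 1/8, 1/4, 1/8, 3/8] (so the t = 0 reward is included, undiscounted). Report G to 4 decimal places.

t=0: π = [0.1250, 0.1250, 0.2500, 0.1250, 0.3750], E[r] = -1.5000, γ^t·E[r] = -1.500000, running G = -1.500000
t=1: π = [0.1563, 0.1406, 0.1875, 0.1406, 0.3750], E[r] = -1.3594, γ^t·E[r] = -0.951563, running G = -2.451563
t=2: π = [0.1484, 0.1426, 0.1973, 0.1426, 0.3691], E[r] = -1.3594, γ^t·E[r] = -0.666094, running G = -3.117656
t=3: π = [0.1497, 0.1428, 0.1970, 0.1428, 0.3677], E[r] = -1.3542, γ^t·E[r] = -0.464507, running G = -3.582163
t=4: π = [0.1496, 0.1429, 0.1973, 0.1429, 0.3674], E[r] = -1.3539, γ^t·E[r] = -0.325067, running G = -3.907230
t=5: π = [0.1497, 0.1429, 0.1973, 0.1429, 0.3674], E[r] = -1.3538, γ^t·E[r] = -0.227526, running G = -4.134756
t=6: π = [0.1497, 0.1429, 0.1973, 0.1429, 0.3673], E[r] = -1.3537, γ^t·E[r] = -0.159267, running G = -4.294023
t=7: π = [0.1497, 0.1429, 0.1973, 0.1429, 0.3673], E[r] = -1.3537, γ^t·E[r] = -0.111486, running G = -4.405509

G = -4.4055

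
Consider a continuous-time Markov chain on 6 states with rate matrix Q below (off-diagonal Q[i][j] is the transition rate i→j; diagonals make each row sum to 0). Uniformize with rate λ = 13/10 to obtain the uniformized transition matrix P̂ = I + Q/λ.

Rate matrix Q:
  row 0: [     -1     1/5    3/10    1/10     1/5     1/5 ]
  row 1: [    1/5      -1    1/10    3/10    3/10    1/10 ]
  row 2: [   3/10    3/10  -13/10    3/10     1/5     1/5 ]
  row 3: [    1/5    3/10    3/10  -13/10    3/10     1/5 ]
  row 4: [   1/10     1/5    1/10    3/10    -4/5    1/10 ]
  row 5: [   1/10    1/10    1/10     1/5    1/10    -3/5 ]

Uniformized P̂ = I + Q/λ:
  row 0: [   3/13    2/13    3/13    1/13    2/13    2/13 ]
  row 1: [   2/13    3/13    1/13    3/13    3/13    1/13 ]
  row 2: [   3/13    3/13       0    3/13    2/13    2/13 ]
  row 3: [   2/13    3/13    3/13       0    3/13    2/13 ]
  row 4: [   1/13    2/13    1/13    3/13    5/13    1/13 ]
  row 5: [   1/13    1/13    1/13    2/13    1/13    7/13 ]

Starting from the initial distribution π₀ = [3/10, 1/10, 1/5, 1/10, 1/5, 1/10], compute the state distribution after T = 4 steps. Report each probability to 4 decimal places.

π = [0.1421, 0.1730, 0.1144, 0.1573, 0.2136, 0.1996]

t=0: π = [0.3000, 0.1000, 0.2000, 0.1000, 0.2000, 0.1000]
t=1: π = [0.1692, 0.1769, 0.1231, 0.1538, 0.2077, 0.1692]
t=2: π = [0.1473, 0.1757, 0.1172, 0.1562, 0.2142, 0.1893]
t=3: π = [0.1431, 0.1738, 0.1146, 0.1575, 0.2142, 0.1967]
t=4: π = [0.1421, 0.1730, 0.1144, 0.1573, 0.2136, 0.1996]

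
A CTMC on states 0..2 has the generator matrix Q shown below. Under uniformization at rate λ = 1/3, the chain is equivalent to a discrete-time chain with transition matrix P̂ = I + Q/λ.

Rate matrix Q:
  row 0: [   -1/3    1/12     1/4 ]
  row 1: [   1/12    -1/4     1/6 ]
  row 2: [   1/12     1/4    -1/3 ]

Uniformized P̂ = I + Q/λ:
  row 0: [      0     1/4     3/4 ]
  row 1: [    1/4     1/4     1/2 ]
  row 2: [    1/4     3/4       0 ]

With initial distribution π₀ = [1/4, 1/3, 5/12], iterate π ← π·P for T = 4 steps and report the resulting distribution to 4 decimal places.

π = [0.2002, 0.4329, 0.3669]

t=0: π = [0.2500, 0.3333, 0.4167]
t=1: π = [0.1875, 0.4583, 0.3542]
t=2: π = [0.2031, 0.4271, 0.3698]
t=3: π = [0.1992, 0.4349, 0.3659]
t=4: π = [0.2002, 0.4329, 0.3669]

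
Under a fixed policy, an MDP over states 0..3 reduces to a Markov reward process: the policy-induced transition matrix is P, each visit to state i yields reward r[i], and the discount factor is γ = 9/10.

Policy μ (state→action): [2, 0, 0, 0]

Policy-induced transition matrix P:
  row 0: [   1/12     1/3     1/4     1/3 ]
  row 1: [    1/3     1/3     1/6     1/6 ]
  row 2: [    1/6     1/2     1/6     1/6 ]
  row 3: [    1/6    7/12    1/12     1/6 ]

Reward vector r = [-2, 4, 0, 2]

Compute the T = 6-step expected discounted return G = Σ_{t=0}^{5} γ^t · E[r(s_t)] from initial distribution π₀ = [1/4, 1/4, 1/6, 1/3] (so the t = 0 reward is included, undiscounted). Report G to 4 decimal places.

t=0: π = [0.2500, 0.2500, 0.1667, 0.3333], E[r] = 1.1667, γ^t·E[r] = 1.166667, running G = 1.166667
t=1: π = [0.1875, 0.4444, 0.1597, 0.2083], E[r] = 1.8194, γ^t·E[r] = 1.637500, running G = 2.804167
t=2: π = [0.2251, 0.4120, 0.1649, 0.1979], E[r] = 1.5938, γ^t·E[r] = 1.290938, running G = 4.095104
t=3: π = [0.2166, 0.4103, 0.1689, 0.2042], E[r] = 1.6164, γ^t·E[r] = 1.178367, running G = 5.273471
t=4: π = [0.2170, 0.4125, 0.1677, 0.2028], E[r] = 1.6217, γ^t·E[r] = 1.063974, running G = 6.337445
t=5: π = [0.2173, 0.4120, 0.1679, 0.2028], E[r] = 1.6189, γ^t·E[r] = 0.955936, running G = 7.293381

G = 7.2934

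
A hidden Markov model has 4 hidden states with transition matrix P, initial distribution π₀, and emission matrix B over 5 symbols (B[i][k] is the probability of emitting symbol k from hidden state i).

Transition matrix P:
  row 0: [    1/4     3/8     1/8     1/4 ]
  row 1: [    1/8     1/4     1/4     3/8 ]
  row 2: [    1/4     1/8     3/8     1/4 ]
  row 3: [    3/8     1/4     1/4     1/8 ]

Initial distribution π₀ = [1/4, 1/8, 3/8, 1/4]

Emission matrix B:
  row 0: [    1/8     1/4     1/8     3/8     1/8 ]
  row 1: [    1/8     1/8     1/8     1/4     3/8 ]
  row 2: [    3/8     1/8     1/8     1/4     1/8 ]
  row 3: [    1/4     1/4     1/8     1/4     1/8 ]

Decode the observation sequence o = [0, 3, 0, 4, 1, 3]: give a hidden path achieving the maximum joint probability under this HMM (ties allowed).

t=0: δ = [3.125e-02, 1.562e-02, 1.406e-01, 6.250e-02]  (obs o_0=0)
t=1: δ = [1.318e-02, 4.395e-03, 1.318e-02, 8.789e-03]  ψ = [2, 2, 2, 2]  (obs o_1=3)
t=2: δ = [4.120e-04, 6.180e-04, 1.854e-03, 8.240e-04]  ψ = [0, 0, 2, 0]  (obs o_2=0)
t=3: δ = [5.794e-05, 8.690e-05, 8.690e-05, 5.794e-05]  ψ = [2, 2, 2, 2]  (obs o_3=4)
t=4: δ = [5.431e-06, 2.716e-06, 4.074e-06, 8.147e-06]  ψ = [2, 0, 2, 1]  (obs o_4=1)
t=5: δ = [1.146e-06, 5.092e-07, 5.092e-07, 3.395e-07]  ψ = [3, 0, 3, 0]  (obs o_5=3)
backtrack: best end state = 0; path = [2, 2, 2, 1, 3, 0]

path = [2, 2, 2, 1, 3, 0]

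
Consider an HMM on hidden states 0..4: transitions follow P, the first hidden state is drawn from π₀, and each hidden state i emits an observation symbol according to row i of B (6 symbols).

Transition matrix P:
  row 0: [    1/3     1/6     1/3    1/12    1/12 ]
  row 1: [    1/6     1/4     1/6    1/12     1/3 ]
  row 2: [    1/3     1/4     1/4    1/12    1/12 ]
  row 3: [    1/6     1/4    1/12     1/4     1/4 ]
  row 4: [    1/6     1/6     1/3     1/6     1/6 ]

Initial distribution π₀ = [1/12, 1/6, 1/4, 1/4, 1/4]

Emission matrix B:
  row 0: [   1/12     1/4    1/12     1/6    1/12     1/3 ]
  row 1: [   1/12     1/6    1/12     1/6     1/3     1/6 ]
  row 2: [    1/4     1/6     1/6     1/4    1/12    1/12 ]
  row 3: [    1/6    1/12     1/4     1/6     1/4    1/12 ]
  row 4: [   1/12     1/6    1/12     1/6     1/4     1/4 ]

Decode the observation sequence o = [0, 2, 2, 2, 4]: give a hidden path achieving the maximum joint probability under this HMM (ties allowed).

t=0: δ = [6.944e-03, 1.389e-02, 6.250e-02, 4.167e-02, 2.083e-02]  (obs o_0=0)
t=1: δ = [1.736e-03, 1.302e-03, 2.604e-03, 2.604e-03, 8.681e-04]  ψ = [2, 2, 2, 3, 3]  (obs o_1=2)
t=2: δ = [7.234e-05, 5.425e-05, 1.085e-04, 1.628e-04, 5.425e-05]  ψ = [2, 2, 2, 3, 3]  (obs o_2=2)
t=3: δ = [3.014e-06, 3.391e-06, 4.521e-06, 1.017e-05, 3.391e-06]  ψ = [2, 3, 2, 3, 3]  (obs o_3=2)
t=4: δ = [1.413e-07, 8.477e-07, 9.419e-08, 6.358e-07, 6.358e-07]  ψ = [3, 3, 2, 3, 3]  (obs o_4=4)
backtrack: best end state = 1; path = [3, 3, 3, 3, 1]

path = [3, 3, 3, 3, 1]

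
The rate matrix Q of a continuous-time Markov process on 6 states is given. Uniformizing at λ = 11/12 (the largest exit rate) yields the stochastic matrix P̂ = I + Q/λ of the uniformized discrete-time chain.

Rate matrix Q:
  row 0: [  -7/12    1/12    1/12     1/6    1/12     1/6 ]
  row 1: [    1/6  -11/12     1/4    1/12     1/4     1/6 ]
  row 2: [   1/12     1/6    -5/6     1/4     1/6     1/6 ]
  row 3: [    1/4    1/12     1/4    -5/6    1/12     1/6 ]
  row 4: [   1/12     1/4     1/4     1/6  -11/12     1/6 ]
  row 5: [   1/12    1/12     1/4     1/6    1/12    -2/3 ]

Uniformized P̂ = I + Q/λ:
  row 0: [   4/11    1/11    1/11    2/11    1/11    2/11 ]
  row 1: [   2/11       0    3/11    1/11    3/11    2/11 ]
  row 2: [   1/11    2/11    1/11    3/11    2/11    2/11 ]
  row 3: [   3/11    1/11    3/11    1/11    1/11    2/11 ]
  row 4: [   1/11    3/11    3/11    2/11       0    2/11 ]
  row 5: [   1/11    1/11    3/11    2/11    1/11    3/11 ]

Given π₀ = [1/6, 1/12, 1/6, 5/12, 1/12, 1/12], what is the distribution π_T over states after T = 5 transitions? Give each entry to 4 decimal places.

t=0: π = [0.1667, 0.0833, 0.1667, 0.4167, 0.0833, 0.0833]
t=1: π = [0.2197, 0.1136, 0.2121, 0.1515, 0.1136, 0.1894]
t=2: π = [0.1887, 0.1205, 0.1942, 0.1770, 0.1205, 0.1990]
t=3: π = [0.1855, 0.1195, 0.2031, 0.1724, 0.1195, 0.1999]
t=4: π = [0.1837, 0.1202, 0.2021, 0.1737, 0.1202, 0.2000]
t=5: π = [0.1835, 0.1202, 0.2026, 0.1735, 0.1202, 0.2000]

π = [0.1835, 0.1202, 0.2026, 0.1735, 0.1202, 0.2000]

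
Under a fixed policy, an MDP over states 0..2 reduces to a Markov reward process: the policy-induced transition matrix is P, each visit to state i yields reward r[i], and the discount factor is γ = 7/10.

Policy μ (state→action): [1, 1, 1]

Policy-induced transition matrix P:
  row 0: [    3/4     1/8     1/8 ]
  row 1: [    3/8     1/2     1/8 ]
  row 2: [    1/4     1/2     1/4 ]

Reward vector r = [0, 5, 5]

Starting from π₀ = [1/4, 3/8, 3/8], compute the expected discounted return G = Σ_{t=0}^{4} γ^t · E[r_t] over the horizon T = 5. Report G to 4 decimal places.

t=0: π = [0.2500, 0.3750, 0.3750], E[r] = 3.7500, γ^t·E[r] = 3.750000, running G = 3.750000
t=1: π = [0.4219, 0.4063, 0.1719], E[r] = 2.8906, γ^t·E[r] = 2.023438, running G = 5.773438
t=2: π = [0.5117, 0.3418, 0.1465], E[r] = 2.4414, γ^t·E[r] = 1.196289, running G = 6.969727
t=3: π = [0.5486, 0.3081, 0.1433], E[r] = 2.2571, γ^t·E[r] = 0.774178, running G = 7.743905
t=4: π = [0.5628, 0.2943, 0.1429], E[r] = 2.1860, γ^t·E[r] = 0.524852, running G = 8.268757

G = 8.2688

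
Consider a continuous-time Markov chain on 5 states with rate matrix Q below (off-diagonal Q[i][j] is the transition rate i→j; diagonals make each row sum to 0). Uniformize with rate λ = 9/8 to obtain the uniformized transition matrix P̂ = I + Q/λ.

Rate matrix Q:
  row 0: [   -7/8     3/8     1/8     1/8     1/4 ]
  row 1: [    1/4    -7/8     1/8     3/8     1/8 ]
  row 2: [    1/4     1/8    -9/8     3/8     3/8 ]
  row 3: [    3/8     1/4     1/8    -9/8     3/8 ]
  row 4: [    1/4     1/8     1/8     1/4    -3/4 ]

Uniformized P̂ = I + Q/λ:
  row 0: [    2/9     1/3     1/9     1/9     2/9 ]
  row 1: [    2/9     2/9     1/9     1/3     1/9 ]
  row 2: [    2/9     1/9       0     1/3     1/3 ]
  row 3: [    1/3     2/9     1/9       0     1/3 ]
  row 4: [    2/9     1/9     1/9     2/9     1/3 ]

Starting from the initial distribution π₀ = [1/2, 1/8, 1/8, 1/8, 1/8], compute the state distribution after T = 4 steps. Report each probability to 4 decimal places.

t=0: π = [0.5000, 0.1250, 0.1250, 0.1250, 0.1250]
t=1: π = [0.2361, 0.2500, 0.0972, 0.1667, 0.2500]
t=2: π = [0.2407, 0.2099, 0.1003, 0.1975, 0.2515]
t=3: π = [0.2442, 0.2099, 0.1000, 0.1860, 0.2599]
t=4: π = [0.2429, 0.2094, 0.1000, 0.1882, 0.2596]

π = [0.2429, 0.2094, 0.1000, 0.1882, 0.2596]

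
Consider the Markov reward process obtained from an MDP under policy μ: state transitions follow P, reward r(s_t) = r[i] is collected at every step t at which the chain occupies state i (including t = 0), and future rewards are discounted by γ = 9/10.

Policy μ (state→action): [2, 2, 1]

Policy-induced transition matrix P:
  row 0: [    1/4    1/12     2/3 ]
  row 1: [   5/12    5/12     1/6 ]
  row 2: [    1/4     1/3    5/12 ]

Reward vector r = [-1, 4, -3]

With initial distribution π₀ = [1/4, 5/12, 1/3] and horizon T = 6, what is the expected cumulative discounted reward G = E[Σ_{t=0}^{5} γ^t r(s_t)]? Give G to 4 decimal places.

G = -0.9961

t=0: π = [0.2500, 0.4167, 0.3333], E[r] = 0.4167, γ^t·E[r] = 0.416667, running G = 0.416667
t=1: π = [0.3194, 0.3056, 0.3750], E[r] = -0.2222, γ^t·E[r] = -0.200000, running G = 0.216667
t=2: π = [0.3009, 0.2789, 0.4201], E[r] = -0.4456, γ^t·E[r] = -0.360938, running G = -0.144271
t=3: π = [0.2965, 0.2813, 0.4222], E[r] = -0.4376, γ^t·E[r] = -0.319008, running G = -0.463279
t=4: π = [0.2969, 0.2827, 0.4205], E[r] = -0.4276, γ^t·E[r] = -0.280563, running G = -0.743841
t=5: π = [0.2971, 0.2827, 0.4202], E[r] = -0.4271, γ^t·E[r] = -0.252213, running G = -0.996054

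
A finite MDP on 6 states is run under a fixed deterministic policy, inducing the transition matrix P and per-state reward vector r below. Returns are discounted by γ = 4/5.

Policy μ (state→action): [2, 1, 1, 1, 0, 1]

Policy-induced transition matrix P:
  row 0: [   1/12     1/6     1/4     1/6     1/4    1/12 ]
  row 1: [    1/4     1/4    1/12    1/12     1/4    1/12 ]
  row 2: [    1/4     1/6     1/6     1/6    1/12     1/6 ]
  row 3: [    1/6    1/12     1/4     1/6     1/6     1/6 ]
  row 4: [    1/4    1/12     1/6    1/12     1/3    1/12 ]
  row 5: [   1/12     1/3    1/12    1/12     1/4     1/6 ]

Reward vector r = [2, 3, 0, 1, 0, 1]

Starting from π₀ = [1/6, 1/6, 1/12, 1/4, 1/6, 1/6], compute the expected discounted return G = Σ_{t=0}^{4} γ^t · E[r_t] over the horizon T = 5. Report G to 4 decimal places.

t=0: π = [0.1667, 0.1667, 0.0833, 0.2500, 0.1667, 0.1667], E[r] = 1.2500, γ^t·E[r] = 1.250000, running G = 1.250000
t=1: π = [0.1736, 0.1736, 0.1736, 0.1250, 0.2292, 0.1250], E[r] = 1.1181, γ^t·E[r] = 0.894444, running G = 2.144444
t=2: π = [0.1898, 0.1725, 0.1667, 0.1227, 0.2297, 0.1186], E[r] = 1.1383, γ^t·E[r] = 0.728519, running G = 2.872963
t=3: π = [0.1884, 0.1714, 0.1685, 0.1233, 0.2311, 0.1173], E[r] = 1.1317, γ^t·E[r] = 0.579407, running G = 3.452370
t=4: π = [0.1888, 0.1710, 0.1686, 0.1233, 0.2309, 0.1174], E[r] = 1.1312, γ^t·E[r] = 0.463356, running G = 3.915727

G = 3.9157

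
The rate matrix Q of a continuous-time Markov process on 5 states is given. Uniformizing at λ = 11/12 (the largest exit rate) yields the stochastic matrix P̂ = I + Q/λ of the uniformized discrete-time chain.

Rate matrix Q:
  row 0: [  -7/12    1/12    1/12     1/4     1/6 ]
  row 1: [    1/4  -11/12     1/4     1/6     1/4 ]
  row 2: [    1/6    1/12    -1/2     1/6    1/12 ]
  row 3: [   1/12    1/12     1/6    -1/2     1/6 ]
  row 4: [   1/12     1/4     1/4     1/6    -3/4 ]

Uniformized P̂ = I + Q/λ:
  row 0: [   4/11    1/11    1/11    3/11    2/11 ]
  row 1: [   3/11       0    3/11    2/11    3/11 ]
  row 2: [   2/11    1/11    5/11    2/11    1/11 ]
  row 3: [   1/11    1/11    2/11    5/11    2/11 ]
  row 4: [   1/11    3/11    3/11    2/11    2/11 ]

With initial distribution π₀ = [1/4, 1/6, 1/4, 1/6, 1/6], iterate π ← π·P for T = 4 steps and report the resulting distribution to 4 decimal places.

π = [0.1858, 0.1115, 0.2613, 0.2732, 0.1683]

t=0: π = [0.2500, 0.1667, 0.2500, 0.1667, 0.1667]
t=1: π = [0.2121, 0.1061, 0.2576, 0.2500, 0.1742]
t=2: π = [0.1915, 0.1129, 0.2583, 0.2693, 0.1680]
t=3: π = [0.1871, 0.1112, 0.2604, 0.2727, 0.1686]
t=4: π = [0.1858, 0.1115, 0.2613, 0.2732, 0.1683]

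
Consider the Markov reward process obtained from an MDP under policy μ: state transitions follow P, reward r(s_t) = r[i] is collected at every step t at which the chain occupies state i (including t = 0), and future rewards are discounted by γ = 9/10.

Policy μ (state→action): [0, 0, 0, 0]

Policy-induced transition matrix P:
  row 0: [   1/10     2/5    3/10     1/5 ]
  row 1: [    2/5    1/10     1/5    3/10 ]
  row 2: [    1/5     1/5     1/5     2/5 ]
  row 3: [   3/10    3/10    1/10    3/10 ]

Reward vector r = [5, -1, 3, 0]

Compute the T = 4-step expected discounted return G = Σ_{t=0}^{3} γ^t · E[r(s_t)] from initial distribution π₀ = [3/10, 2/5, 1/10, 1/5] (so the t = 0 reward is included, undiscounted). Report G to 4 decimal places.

G = 5.4254

t=0: π = [0.3000, 0.4000, 0.1000, 0.2000], E[r] = 1.4000, γ^t·E[r] = 1.400000, running G = 1.400000
t=1: π = [0.2700, 0.2400, 0.2100, 0.2800], E[r] = 1.7400, γ^t·E[r] = 1.566000, running G = 2.966000
t=2: π = [0.2490, 0.2580, 0.1990, 0.2940], E[r] = 1.5840, γ^t·E[r] = 1.283040, running G = 4.249040
t=3: π = [0.2561, 0.2534, 0.1955, 0.2950], E[r] = 1.6136, γ^t·E[r] = 1.176314, running G = 5.425354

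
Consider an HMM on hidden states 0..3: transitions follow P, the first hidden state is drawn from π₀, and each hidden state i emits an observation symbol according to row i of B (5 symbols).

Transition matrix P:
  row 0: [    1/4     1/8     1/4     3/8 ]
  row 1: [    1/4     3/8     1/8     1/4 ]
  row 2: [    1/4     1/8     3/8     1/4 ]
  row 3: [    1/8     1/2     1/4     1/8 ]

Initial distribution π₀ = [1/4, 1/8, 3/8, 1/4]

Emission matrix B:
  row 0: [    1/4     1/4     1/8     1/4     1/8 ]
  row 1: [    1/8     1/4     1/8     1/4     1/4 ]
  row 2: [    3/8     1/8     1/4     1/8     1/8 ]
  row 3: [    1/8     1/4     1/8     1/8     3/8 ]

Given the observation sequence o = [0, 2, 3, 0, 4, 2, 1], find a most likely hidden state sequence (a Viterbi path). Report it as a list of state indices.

t=0: δ = [6.250e-02, 1.562e-02, 1.406e-01, 3.125e-02]  (obs o_0=0)
t=1: δ = [4.395e-03, 2.197e-03, 1.318e-02, 4.395e-03]  ψ = [2, 2, 2, 2]  (obs o_1=2)
t=2: δ = [8.240e-04, 5.493e-04, 6.180e-04, 4.120e-04]  ψ = [2, 3, 2, 2]  (obs o_2=3)
t=3: δ = [5.150e-05, 2.575e-05, 8.690e-05, 3.862e-05]  ψ = [0, 1, 2, 0]  (obs o_3=0)
t=4: δ = [2.716e-06, 4.828e-06, 4.074e-06, 8.147e-06]  ψ = [2, 3, 2, 2]  (obs o_4=4)
t=5: δ = [1.509e-07, 5.092e-07, 5.092e-07, 1.509e-07]  ψ = [1, 3, 3, 1]  (obs o_5=2)
t=6: δ = [3.183e-08, 4.774e-08, 2.387e-08, 3.183e-08]  ψ = [1, 1, 2, 1]  (obs o_6=1)
backtrack: best end state = 1; path = [2, 2, 2, 2, 3, 1, 1]

path = [2, 2, 2, 2, 3, 1, 1]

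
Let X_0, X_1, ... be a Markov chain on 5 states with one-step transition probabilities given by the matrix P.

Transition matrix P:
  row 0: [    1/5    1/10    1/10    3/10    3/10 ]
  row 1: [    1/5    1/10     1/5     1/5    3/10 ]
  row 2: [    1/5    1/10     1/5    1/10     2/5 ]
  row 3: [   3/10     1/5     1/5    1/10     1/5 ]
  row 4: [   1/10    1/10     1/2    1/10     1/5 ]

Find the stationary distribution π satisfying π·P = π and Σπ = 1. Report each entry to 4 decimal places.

Balance equations π_j = Σ_i π_i·P[i][j]:
  π_0 = 1/5·π_0 + 1/5·π_1 + 1/5·π_2 + 3/10·π_3 + 1/10·π_4
  π_1 = 1/10·π_0 + 1/10·π_1 + 1/10·π_2 + 1/5·π_3 + 1/10·π_4
  π_2 = 1/10·π_0 + 1/5·π_1 + 1/5·π_2 + 1/5·π_3 + 1/2·π_4
  π_3 = 3/10·π_0 + 1/5·π_1 + 1/10·π_2 + 1/10·π_3 + 1/10·π_4
  normalize: π_0 + π_1 + π_2 + π_3 + π_4 = 1
Solving the linear system gives exactly π = [715/3833, 1321/11499, 1021/3833, 1711/11499, 3259/11499].

π = [0.1865, 0.1149, 0.2664, 0.1488, 0.2834]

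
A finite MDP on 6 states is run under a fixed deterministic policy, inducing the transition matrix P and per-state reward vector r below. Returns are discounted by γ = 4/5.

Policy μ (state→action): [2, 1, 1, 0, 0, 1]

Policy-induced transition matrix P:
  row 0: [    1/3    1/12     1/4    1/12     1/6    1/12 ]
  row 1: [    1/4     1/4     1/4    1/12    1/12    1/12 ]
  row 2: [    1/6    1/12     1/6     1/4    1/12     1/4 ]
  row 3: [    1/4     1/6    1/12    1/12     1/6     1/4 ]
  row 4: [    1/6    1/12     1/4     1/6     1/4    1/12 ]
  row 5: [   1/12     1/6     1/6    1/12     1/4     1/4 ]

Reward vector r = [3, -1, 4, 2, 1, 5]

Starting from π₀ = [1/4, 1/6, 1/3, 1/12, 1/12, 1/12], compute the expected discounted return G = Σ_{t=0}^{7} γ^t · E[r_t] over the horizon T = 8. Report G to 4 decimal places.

t=0: π = [0.2500, 0.1667, 0.3333, 0.0833, 0.0833, 0.0833], E[r] = 2.5833, γ^t·E[r] = 2.583333, running G = 2.583333
t=1: π = [0.2222, 0.1250, 0.2014, 0.1458, 0.1389, 0.1667], E[r] = 2.6111, γ^t·E[r] = 2.088889, running G = 4.672222
t=2: π = [0.2124, 0.1302, 0.1950, 0.1285, 0.1649, 0.1690], E[r] = 2.5538, γ^t·E[r] = 1.634444, running G = 6.306667
t=3: π = [0.2095, 0.1298, 0.1983, 0.1296, 0.1674, 0.1654], E[r] = 2.5454, γ^t·E[r] = 1.303259, running G = 7.609926
t=4: π = [0.2094, 0.1296, 0.1981, 0.1303, 0.1671, 0.1655], E[r] = 2.5465, γ^t·E[r] = 1.043055, running G = 8.652981
t=5: π = [0.2094, 0.1296, 0.1980, 0.1303, 0.1671, 0.1657], E[r] = 2.5465, γ^t·E[r] = 0.834451, running G = 9.487432
t=6: π = [0.2094, 0.1296, 0.1980, 0.1303, 0.1671, 0.1657], E[r] = 2.5465, γ^t·E[r] = 0.667543, running G = 10.154975
t=7: π = [0.2094, 0.1296, 0.1980, 0.1303, 0.1671, 0.1656], E[r] = 2.5465, γ^t·E[r] = 0.534034, running G = 10.689009

G = 10.6890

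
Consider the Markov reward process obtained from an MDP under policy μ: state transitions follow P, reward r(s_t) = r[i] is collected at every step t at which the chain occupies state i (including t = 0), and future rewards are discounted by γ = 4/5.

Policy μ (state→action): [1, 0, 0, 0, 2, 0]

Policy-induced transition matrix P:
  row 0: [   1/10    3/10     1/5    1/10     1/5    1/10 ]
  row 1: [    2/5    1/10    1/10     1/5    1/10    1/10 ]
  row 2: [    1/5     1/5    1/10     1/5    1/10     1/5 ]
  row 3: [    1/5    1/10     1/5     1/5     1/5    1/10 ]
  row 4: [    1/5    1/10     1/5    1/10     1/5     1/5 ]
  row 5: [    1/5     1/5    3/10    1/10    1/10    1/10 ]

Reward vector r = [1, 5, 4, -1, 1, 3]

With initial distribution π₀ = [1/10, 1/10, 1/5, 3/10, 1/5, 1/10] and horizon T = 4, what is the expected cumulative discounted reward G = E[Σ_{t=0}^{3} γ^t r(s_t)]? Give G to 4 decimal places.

t=0: π = [0.1000, 0.1000, 0.2000, 0.3000, 0.2000, 0.1000], E[r] = 1.6000, γ^t·E[r] = 1.600000, running G = 1.600000
t=1: π = [0.2100, 0.1500, 0.1800, 0.1600, 0.1600, 0.1400], E[r] = 2.1000, γ^t·E[r] = 1.680000, running G = 3.280000
t=2: π = [0.2090, 0.1740, 0.1810, 0.1490, 0.1530, 0.1340], E[r] = 2.2090, γ^t·E[r] = 1.413760, running G = 4.693760
t=3: π = [0.2139, 0.1733, 0.1779, 0.1504, 0.1511, 0.1334], E[r] = 2.1929, γ^t·E[r] = 1.122765, running G = 5.816525

G = 5.8165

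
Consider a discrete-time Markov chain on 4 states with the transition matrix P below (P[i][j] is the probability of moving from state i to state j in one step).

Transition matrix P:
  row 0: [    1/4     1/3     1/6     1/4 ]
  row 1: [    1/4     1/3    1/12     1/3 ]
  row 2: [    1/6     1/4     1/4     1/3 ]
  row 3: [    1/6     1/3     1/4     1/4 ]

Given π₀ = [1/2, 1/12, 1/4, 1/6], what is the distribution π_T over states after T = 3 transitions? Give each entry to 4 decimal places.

t=0: π = [0.5000, 0.0833, 0.2500, 0.1667]
t=1: π = [0.2153, 0.3125, 0.1944, 0.2778]
t=2: π = [0.2106, 0.3171, 0.1800, 0.2922]
t=3: π = [0.2106, 0.3183, 0.1796, 0.2914]

π = [0.2106, 0.3183, 0.1796, 0.2914]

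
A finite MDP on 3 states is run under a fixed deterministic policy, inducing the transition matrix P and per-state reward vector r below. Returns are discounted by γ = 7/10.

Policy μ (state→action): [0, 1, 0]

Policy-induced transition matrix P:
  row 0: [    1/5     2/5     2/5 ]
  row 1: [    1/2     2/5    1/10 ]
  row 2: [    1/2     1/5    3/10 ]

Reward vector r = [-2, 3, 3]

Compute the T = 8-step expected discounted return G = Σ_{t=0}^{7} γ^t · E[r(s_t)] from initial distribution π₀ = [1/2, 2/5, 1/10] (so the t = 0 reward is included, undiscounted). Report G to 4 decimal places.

t=0: π = [0.5000, 0.4000, 0.1000], E[r] = 0.5000, γ^t·E[r] = 0.500000, running G = 0.500000
t=1: π = [0.3500, 0.3800, 0.2700], E[r] = 1.2500, γ^t·E[r] = 0.875000, running G = 1.375000
t=2: π = [0.3950, 0.3460, 0.2590], E[r] = 1.0250, γ^t·E[r] = 0.502250, running G = 1.877250
t=3: π = [0.3815, 0.3482, 0.2703], E[r] = 1.0925, γ^t·E[r] = 0.374728, running G = 2.251978
t=4: π = [0.3856, 0.3459, 0.2685], E[r] = 1.0723, γ^t·E[r] = 0.257447, running G = 2.509425
t=5: π = [0.3843, 0.3463, 0.2694], E[r] = 1.0783, γ^t·E[r] = 0.181234, running G = 2.690659
t=6: π = [0.3847, 0.3461, 0.2692], E[r] = 1.0765, γ^t·E[r] = 0.126649, running G = 2.817308
t=7: π = [0.3846, 0.3462, 0.2692], E[r] = 1.0770, γ^t·E[r] = 0.088700, running G = 2.906008

G = 2.9060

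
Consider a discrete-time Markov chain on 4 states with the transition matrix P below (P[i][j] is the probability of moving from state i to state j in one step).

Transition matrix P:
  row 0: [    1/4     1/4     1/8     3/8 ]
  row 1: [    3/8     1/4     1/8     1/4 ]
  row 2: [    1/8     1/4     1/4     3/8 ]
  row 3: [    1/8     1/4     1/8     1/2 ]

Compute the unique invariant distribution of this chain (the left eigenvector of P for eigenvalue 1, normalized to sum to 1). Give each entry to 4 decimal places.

Balance equations π_j = Σ_i π_i·P[i][j]:
  π_0 = 1/4·π_0 + 3/8·π_1 + 1/8·π_2 + 1/8·π_3
  π_1 = 1/4·π_0 + 1/4·π_1 + 1/4·π_2 + 1/4·π_3
  π_2 = 1/8·π_0 + 1/8·π_1 + 1/4·π_2 + 1/8·π_3
  normalize: π_0 + π_1 + π_2 + π_3 = 1
Solving the linear system gives exactly π = [3/14, 1/4, 1/7, 11/28].

π = [0.2143, 0.2500, 0.1429, 0.3929]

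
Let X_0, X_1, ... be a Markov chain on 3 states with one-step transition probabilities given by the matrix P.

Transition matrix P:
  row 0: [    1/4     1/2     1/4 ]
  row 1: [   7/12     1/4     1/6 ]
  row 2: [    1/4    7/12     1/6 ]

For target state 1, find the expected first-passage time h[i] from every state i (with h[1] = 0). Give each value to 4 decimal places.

h = [1.9259, 0.0000, 1.7778]

First-step conditioning: h[1] = 0; for i ≠ 1, h[i] = 1 + Σ_k P[i][k]·h[k].
  h[0] = 1 + 1/4·h[0] + 1/4·h[2]
  h[2] = 1 + 1/4·h[0] + 1/6·h[2]
Solving the 2×2 linear system over states ≠ 1 gives exactly h = [52/27, 0, 16/9] (h[1] = 0 is the target).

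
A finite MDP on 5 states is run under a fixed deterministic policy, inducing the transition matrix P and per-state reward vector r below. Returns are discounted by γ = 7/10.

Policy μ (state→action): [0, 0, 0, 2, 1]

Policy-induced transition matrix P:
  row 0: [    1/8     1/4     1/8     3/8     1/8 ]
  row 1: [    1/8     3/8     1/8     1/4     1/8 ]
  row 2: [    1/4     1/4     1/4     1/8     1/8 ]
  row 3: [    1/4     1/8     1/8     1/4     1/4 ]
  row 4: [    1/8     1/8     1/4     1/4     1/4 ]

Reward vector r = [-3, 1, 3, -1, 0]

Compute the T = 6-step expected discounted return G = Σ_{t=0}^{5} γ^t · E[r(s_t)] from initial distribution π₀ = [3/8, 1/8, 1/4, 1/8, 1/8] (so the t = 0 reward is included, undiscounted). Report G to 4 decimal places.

G = -0.4691

t=0: π = [0.3750, 0.1250, 0.2500, 0.1250, 0.1250], E[r] = -0.3750, γ^t·E[r] = -0.375000, running G = -0.375000
t=1: π = [0.1719, 0.2344, 0.1719, 0.2656, 0.1563], E[r] = -0.0313, γ^t·E[r] = -0.021875, running G = -0.396875
t=2: π = [0.1797, 0.2266, 0.1660, 0.2500, 0.1777], E[r] = -0.0645, γ^t·E[r] = -0.031582, running G = -0.428457
t=3: π = [0.1770, 0.2249, 0.1680, 0.2517, 0.1785], E[r] = -0.0540, γ^t·E[r] = -0.018507, running G = -0.446964
t=4: π = [0.1775, 0.2243, 0.1683, 0.2511, 0.1788], E[r] = -0.0543, γ^t·E[r] = -0.013028, running G = -0.459992
t=5: π = [0.1774, 0.2243, 0.1684, 0.2511, 0.1787], E[r] = -0.0540, γ^t·E[r] = -0.009071, running G = -0.469063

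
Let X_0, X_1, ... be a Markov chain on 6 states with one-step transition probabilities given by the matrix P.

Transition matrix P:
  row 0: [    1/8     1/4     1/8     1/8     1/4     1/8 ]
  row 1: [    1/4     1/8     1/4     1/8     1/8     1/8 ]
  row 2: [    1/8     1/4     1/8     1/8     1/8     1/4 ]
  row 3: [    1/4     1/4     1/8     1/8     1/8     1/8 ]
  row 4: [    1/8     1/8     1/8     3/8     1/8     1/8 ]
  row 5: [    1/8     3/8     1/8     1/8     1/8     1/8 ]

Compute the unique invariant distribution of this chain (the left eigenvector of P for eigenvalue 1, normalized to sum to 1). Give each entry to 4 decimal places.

π = [0.1729, 0.2219, 0.1527, 0.1617, 0.1466, 0.1441]

Balance equations π_j = Σ_i π_i·P[i][j]:
  π_0 = 1/8·π_0 + 1/4·π_1 + 1/8·π_2 + 1/4·π_3 + 1/8·π_4 + 1/8·π_5
  π_1 = 1/4·π_0 + 1/8·π_1 + 1/4·π_2 + 1/4·π_3 + 1/8·π_4 + 3/8·π_5
  π_2 = 1/8·π_0 + 1/4·π_1 + 1/8·π_2 + 1/8·π_3 + 1/8·π_4 + 1/8·π_5
  π_3 = 1/8·π_0 + 1/8·π_1 + 1/8·π_2 + 1/8·π_3 + 3/8·π_4 + 1/8·π_5
  π_4 = 1/4·π_0 + 1/8·π_1 + 1/8·π_2 + 1/8·π_3 + 1/8·π_4 + 1/8·π_5
  normalize: π_0 + π_1 + π_2 + π_3 + π_4 + π_5 = 1
Solving the linear system gives exactly π = [3629/20983, 4657/20983, 3205/20983, 3392/20983, 6153/41966, 6047/41966].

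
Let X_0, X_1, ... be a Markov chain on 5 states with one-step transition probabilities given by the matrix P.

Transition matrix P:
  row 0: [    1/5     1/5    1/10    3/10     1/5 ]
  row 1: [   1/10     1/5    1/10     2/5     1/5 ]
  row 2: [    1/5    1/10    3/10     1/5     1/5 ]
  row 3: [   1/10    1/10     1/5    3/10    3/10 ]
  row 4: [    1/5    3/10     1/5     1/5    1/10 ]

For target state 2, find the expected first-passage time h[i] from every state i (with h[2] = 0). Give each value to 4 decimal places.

h = [6.6351, 6.5640, 0.0000, 5.9242, 6.0900]

First-step conditioning: h[2] = 0; for i ≠ 2, h[i] = 1 + Σ_k P[i][k]·h[k].
  h[0] = 1 + 1/5·h[0] + 1/5·h[1] + 3/10·h[3] + 1/5·h[4]
  h[1] = 1 + 1/10·h[0] + 1/5·h[1] + 2/5·h[3] + 1/5·h[4]
  h[3] = 1 + 1/10·h[0] + 1/10·h[1] + 3/10·h[3] + 3/10·h[4]
  h[4] = 1 + 1/5·h[0] + 3/10·h[1] + 1/5·h[3] + 1/10·h[4]
Solving the 4×4 linear system over states ≠ 2 gives exactly h = [1400/211, 1385/211, 0, 1250/211, 1285/211] (h[2] = 0 is the target).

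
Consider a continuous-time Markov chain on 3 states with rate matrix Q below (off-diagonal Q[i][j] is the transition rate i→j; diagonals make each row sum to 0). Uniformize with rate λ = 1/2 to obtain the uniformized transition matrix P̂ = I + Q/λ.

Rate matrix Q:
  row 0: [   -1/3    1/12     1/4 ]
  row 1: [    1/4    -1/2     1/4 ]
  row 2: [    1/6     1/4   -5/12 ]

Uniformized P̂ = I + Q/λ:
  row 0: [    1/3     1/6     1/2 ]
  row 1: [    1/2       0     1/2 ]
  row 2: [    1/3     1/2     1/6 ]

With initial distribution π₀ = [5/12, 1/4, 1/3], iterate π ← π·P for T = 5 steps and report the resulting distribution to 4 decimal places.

t=0: π = [0.4167, 0.2500, 0.3333]
t=1: π = [0.3750, 0.2361, 0.3889]
t=2: π = [0.3727, 0.2569, 0.3704]
t=3: π = [0.3762, 0.2473, 0.3765]
t=4: π = [0.3745, 0.2510, 0.3745]
t=5: π = [0.3752, 0.2497, 0.3752]

π = [0.3752, 0.2497, 0.3752]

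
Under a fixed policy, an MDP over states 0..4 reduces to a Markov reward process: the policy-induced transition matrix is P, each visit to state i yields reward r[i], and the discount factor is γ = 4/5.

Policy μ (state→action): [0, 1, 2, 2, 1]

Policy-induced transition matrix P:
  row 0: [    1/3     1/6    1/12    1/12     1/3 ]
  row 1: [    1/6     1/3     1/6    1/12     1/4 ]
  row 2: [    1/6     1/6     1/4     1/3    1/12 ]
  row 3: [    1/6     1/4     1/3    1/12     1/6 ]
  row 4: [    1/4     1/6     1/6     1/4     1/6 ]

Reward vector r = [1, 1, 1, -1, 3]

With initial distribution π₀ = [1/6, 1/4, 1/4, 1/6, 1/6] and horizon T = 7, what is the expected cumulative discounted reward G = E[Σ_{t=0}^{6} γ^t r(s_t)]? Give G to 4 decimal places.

G = 4.1516

t=0: π = [0.1667, 0.2500, 0.2500, 0.1667, 0.1667], E[r] = 1.0000, γ^t·E[r] = 1.000000, running G = 1.000000
t=1: π = [0.2083, 0.2222, 0.2014, 0.1736, 0.1944], E[r] = 1.0417, γ^t·E[r] = 0.833333, running G = 1.833333
t=2: π = [0.2176, 0.2182, 0.1950, 0.1661, 0.2031], E[r] = 1.0741, γ^t·E[r] = 0.687407, running G = 2.520741
t=3: π = [0.2199, 0.2169, 0.1925, 0.1659, 0.2049], E[r] = 1.0778, γ^t·E[r] = 0.551852, running G = 3.072593
t=4: π = [0.2204, 0.2166, 0.1920, 0.1656, 0.2053], E[r] = 1.0795, γ^t·E[r] = 0.442163, running G = 3.514756
t=5: π = [0.2205, 0.2166, 0.1919, 0.1656, 0.2054], E[r] = 1.0798, γ^t·E[r] = 0.353815, running G = 3.868571
t=6: π = [0.2205, 0.2166, 0.1919, 0.1656, 0.2055], E[r] = 1.0798, γ^t·E[r] = 0.283075, running G = 4.151646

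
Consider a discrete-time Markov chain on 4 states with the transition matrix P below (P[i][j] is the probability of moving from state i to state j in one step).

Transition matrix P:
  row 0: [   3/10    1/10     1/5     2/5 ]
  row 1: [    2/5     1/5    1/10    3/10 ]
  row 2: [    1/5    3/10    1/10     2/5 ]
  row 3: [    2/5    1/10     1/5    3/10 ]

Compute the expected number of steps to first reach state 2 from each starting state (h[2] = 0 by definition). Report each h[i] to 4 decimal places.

First-step conditioning: h[2] = 0; for i ≠ 2, h[i] = 1 + Σ_k P[i][k]·h[k].
  h[0] = 1 + 3/10·h[0] + 1/10·h[1] + 2/5·h[3]
  h[1] = 1 + 2/5·h[0] + 1/5·h[1] + 3/10·h[3]
  h[3] = 1 + 2/5·h[0] + 1/10·h[1] + 3/10·h[3]
Solving the 3×3 linear system over states ≠ 2 gives exactly h = [90/17, 100/17, 0, 90/17] (h[2] = 0 is the target).

h = [5.2941, 5.8824, 0.0000, 5.2941]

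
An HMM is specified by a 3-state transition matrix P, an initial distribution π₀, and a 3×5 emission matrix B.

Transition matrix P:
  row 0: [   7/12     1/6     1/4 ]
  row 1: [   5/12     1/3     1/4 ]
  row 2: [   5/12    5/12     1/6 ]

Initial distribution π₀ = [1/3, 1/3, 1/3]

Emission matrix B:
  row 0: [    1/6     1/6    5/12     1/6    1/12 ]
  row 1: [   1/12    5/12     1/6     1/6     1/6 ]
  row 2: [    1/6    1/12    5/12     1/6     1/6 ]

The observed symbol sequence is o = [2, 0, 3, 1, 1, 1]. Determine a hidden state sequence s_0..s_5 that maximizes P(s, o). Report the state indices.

t=0: δ = [1.389e-01, 5.556e-02, 1.389e-01]  (obs o_0=2)
t=1: δ = [1.350e-02, 4.823e-03, 5.787e-03]  ψ = [0, 2, 0]  (obs o_1=0)
t=2: δ = [1.313e-03, 4.019e-04, 5.626e-04]  ψ = [0, 2, 0]  (obs o_2=3)
t=3: δ = [1.276e-04, 9.768e-05, 2.735e-05]  ψ = [0, 2, 0]  (obs o_3=1)
t=4: δ = [1.241e-05, 1.357e-05, 2.659e-06]  ψ = [0, 1, 0]  (obs o_4=1)
t=5: δ = [1.206e-06, 1.884e-06, 2.826e-07]  ψ = [0, 1, 1]  (obs o_5=1)
backtrack: best end state = 1; path = [0, 0, 2, 1, 1, 1]

path = [0, 0, 2, 1, 1, 1]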